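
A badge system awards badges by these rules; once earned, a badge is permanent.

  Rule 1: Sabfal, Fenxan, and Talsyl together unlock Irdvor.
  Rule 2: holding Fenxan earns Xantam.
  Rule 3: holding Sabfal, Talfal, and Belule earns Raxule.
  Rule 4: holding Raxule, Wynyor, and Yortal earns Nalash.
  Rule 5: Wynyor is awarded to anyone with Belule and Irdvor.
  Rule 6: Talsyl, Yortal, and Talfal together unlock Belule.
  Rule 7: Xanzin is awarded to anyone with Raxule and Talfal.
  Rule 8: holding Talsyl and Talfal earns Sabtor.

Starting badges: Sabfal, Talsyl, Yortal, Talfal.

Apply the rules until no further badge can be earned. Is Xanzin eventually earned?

Yes

With Talsyl, Yortal, and Talfal, Belule is earned (Rule 6).
With Sabfal, Talfal, and Belule, Raxule is earned (Rule 3).
With Raxule and Talfal, Xanzin is earned (Rule 7).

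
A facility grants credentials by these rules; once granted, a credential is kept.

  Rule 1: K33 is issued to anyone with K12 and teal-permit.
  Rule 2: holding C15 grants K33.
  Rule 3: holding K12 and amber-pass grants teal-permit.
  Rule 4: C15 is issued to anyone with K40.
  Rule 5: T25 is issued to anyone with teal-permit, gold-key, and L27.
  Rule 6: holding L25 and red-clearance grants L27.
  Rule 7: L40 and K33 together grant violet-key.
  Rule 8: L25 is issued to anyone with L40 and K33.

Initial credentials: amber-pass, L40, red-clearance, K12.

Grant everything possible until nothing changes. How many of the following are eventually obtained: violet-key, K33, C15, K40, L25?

Holding K12 and amber-pass grants teal-permit (Rule 3).
Holding K12 and teal-permit grants K33 (Rule 1).
Holding L40 and K33 grants L25 (Rule 8).
Holding L40 and K33 grants violet-key (Rule 7).
violet-key: reached.
K33: reached.
C15 would need K40 (Rule 4), but K40 is never granted.
No rule produces K40, and it is not given.
L25: reached.
Reached: violet-key, K33, and L25 — 3 of the 5.

3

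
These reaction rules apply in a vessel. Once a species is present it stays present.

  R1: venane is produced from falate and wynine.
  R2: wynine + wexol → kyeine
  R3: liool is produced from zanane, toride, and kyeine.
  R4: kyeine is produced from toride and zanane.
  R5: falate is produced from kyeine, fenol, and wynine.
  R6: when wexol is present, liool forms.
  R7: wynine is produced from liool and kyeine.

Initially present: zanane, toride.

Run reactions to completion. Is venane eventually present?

No

venane would need falate and wynine (R1), but falate never forms.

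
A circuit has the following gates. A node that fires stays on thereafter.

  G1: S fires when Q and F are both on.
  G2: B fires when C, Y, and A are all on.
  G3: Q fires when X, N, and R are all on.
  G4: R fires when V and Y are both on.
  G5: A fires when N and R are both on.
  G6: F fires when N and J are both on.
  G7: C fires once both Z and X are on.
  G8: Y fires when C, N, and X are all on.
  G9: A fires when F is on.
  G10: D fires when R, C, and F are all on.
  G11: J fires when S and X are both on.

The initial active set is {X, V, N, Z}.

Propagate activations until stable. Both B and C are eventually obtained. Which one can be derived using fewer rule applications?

C: Z and X are on, so C fires (G7). [1 rule application]
B: G7: Z and X on → C on. G8: C, N, and X on → Y on. G4: V and Y on → R on. G5: N and R on → A on. G2: C, Y, and A on → B on. [5 rule applications]
C needs fewer.

C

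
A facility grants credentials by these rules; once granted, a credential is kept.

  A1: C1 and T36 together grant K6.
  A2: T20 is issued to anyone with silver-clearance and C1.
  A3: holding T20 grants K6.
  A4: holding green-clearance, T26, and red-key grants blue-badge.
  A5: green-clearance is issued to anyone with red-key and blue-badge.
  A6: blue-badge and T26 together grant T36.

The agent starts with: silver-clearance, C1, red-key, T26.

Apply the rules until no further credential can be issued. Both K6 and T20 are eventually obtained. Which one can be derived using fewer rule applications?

T20: Holding silver-clearance and C1 grants T20 (A2). [1 rule application]
K6: Holding silver-clearance and C1 grants T20 (A2). Holding T20 grants K6 (A3). [2 rule applications]
T20 needs fewer.

T20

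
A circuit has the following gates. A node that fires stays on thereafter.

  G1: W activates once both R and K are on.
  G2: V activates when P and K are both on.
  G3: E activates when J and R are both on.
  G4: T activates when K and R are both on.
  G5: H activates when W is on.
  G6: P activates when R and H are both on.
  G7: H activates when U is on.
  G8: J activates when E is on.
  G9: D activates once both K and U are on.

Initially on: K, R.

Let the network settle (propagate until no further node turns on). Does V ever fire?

G1: R and K on → W on.
W is on, so H activates (G5).
G6: R and H on → P on.
P and K are on, so V activates (G2).

Yes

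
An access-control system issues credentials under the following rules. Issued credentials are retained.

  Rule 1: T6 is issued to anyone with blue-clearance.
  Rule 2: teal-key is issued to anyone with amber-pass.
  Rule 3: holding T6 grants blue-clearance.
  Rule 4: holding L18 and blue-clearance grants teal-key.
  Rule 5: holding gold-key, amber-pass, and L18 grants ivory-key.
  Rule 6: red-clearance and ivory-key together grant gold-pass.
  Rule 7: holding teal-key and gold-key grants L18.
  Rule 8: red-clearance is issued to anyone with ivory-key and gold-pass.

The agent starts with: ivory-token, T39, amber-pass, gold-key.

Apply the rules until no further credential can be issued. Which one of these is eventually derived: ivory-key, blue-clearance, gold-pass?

Holding amber-pass grants teal-key (Rule 2).
Holding teal-key and gold-key grants L18 (Rule 7).
Holding gold-key, amber-pass, and L18 grants ivory-key (Rule 5).
blue-clearance would need T6 (Rule 3), but T6 is never granted. gold-pass would need red-clearance and ivory-key (Rule 6), but red-clearance is never granted.

ivory-key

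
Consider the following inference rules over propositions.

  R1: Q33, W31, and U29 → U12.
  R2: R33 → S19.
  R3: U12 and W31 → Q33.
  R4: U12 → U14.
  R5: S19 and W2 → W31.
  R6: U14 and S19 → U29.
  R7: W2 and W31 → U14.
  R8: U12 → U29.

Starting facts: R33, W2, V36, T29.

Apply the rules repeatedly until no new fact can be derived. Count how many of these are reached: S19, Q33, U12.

1

From R33, R2 gives S19.
S19: reached.
Q33 would need U12 and W31 (R3), but U12 is never established.
U12 would need Q33, W31, and U29 (R1), but Q33 is never established.
Reached: S19 — 1 of the 3.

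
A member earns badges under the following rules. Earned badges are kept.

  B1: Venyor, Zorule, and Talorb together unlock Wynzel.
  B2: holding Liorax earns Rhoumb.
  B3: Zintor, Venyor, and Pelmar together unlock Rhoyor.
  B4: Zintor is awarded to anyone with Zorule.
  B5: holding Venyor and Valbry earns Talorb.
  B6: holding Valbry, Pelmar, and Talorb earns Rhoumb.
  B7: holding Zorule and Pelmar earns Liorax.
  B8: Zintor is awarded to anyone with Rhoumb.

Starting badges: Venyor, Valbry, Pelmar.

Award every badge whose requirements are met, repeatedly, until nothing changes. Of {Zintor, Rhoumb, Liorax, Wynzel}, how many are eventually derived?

With Venyor and Valbry, Talorb is earned (B5).
With Valbry, Pelmar, and Talorb, Rhoumb is earned (B6).
With Rhoumb, Zintor is earned (B8).
Zintor: reached.
Rhoumb: reached.
Liorax would need Zorule and Pelmar (B7), but Zorule is never earned.
Wynzel would need Venyor, Zorule, and Talorb (B1), but Zorule is never earned.
Reached: Zintor and Rhoumb — 2 of the 4.

2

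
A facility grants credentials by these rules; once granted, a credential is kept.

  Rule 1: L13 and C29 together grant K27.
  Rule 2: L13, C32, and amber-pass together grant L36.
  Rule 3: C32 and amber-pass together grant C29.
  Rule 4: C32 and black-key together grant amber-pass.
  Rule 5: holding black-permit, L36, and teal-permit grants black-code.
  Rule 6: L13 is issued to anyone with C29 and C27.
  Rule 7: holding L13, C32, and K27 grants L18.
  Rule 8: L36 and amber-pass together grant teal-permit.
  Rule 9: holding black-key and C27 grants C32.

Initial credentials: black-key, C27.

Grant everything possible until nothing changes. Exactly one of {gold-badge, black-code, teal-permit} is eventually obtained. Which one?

Holding black-key and C27 grants C32 (Rule 9).
Holding C32 and black-key grants amber-pass (Rule 4).
Holding C32 and amber-pass grants C29 (Rule 3).
Holding C29 and C27 grants L13 (Rule 6).
Holding L13, C32, and amber-pass grants L36 (Rule 2).
Holding L36 and amber-pass grants teal-permit (Rule 8).
No rule produces gold-badge, and it is not given. black-code would need black-permit, L36, and teal-permit (Rule 5), but black-permit is never granted.

teal-permit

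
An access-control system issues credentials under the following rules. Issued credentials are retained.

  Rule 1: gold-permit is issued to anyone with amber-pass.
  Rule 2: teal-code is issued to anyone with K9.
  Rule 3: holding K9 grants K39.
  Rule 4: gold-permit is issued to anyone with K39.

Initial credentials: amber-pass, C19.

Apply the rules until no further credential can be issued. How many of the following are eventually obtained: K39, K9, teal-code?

0

K39 would need K9 (Rule 3), but K9 is never granted.
No rule produces K9, and it is not given.
teal-code would need K9 (Rule 2), but K9 is never granted.
None of the 3 are reached.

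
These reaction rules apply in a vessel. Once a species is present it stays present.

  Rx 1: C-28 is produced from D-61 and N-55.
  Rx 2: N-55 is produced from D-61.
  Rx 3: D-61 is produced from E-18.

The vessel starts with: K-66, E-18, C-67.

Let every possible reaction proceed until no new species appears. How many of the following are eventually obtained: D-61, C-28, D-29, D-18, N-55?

3

E-18 present → D-61 forms (Rx 3).
D-61 present → N-55 forms (Rx 2).
D-61 and N-55 present → C-28 forms (Rx 1).
D-61: reached.
C-28: reached.
No rule produces D-29, and it is not given.
No rule produces D-18, and it is not given.
N-55: reached.
Reached: D-61, C-28, and N-55 — 3 of the 5.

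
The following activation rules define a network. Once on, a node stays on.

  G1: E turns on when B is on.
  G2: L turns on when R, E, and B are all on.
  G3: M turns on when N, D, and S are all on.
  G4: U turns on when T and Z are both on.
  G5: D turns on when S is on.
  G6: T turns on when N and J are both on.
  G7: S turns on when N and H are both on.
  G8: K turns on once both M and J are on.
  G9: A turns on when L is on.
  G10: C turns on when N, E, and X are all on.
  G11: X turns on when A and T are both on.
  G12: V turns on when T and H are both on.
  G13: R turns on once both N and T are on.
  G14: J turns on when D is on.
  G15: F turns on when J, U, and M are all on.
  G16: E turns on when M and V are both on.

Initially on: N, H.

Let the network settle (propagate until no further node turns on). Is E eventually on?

Yes

G7: N and H on → S on.
G5: S on → D on.
D is on, so J turns on (G14).
N, D, and S are on, so M turns on (G3).
N and J are on, so T turns on (G6).
G12: T and H on → V on.
M and V are on, so E turns on (G16).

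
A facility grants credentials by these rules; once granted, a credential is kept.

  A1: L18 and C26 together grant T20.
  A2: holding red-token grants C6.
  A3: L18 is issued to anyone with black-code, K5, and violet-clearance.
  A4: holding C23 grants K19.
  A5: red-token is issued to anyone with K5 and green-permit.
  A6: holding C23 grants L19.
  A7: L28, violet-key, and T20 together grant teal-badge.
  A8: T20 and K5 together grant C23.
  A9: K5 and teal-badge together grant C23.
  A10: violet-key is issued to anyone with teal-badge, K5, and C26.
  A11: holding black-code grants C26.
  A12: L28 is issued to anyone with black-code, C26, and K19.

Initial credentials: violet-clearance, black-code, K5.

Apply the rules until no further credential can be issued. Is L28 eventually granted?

Yes

Holding black-code grants C26 (A11).
Holding black-code, K5, and violet-clearance grants L18 (A3).
Holding L18 and C26 grants T20 (A1).
Holding T20 and K5 grants C23 (A8).
Holding C23 grants K19 (A4).
Holding black-code, C26, and K19 grants L28 (A12).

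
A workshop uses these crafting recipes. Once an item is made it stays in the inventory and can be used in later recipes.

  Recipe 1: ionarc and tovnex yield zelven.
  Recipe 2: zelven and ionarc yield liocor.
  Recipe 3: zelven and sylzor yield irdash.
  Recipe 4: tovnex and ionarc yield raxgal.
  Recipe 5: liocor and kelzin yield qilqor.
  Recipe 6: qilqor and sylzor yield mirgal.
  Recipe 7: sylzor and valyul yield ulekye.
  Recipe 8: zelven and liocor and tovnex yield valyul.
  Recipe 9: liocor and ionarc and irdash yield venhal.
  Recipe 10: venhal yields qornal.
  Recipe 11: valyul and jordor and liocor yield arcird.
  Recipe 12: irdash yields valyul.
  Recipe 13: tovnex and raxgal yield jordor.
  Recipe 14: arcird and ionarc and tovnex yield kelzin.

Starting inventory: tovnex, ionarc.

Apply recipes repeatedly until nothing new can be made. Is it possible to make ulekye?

No

ulekye would need sylzor and valyul (Recipe 7), but sylzor is never obtained.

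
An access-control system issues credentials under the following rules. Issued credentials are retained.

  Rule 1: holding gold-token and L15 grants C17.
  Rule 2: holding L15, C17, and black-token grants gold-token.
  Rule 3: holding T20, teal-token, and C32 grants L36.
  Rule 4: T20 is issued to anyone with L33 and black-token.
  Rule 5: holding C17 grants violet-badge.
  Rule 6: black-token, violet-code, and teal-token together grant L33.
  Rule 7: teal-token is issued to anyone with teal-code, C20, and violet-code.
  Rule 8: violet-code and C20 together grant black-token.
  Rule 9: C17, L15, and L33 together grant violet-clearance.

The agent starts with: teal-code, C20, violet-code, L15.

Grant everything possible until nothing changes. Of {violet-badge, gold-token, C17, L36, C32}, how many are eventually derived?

violet-badge would need C17 (Rule 5), but C17 is never granted.
gold-token would need L15, C17, and black-token (Rule 2), but C17 is never granted.
C17 would need gold-token and L15 (Rule 1), but gold-token is never granted.
L36 would need T20, teal-token, and C32 (Rule 3), but C32 is never granted.
No rule produces C32, and it is not given.
None of the 5 are reached.

0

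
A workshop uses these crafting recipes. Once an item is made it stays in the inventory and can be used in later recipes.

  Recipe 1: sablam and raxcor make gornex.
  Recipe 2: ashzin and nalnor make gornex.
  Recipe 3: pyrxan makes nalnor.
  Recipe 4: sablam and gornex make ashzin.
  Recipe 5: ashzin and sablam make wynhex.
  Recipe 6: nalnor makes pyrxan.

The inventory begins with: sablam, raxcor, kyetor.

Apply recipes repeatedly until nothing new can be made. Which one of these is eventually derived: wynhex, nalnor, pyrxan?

Using Recipe 1, sablam and raxcor make gornex.
sablam and gornex → ashzin (Recipe 4).
Using Recipe 5, ashzin and sablam make wynhex.
nalnor would need pyrxan (Recipe 3), but pyrxan is never obtained. pyrxan would need nalnor (Recipe 6), but nalnor is never obtained.

wynhex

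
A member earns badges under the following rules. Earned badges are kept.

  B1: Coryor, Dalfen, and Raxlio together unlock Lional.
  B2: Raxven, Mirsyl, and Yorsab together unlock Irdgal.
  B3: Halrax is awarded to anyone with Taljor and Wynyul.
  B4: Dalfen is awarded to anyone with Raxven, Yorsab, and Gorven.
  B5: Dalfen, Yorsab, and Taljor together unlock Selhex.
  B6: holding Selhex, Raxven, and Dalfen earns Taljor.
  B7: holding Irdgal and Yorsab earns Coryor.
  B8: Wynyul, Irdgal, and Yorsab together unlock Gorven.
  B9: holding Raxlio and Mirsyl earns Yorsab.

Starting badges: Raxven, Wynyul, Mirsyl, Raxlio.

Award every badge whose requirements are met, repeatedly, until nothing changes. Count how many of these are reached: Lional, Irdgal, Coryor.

With Raxlio and Mirsyl, Yorsab is earned (B9).
With Raxven, Mirsyl, and Yorsab, Irdgal is earned (B2).
With Wynyul, Irdgal, and Yorsab, Gorven is earned (B8).
With Irdgal and Yorsab, Coryor is earned (B7).
With Raxven, Yorsab, and Gorven, Dalfen is earned (B4).
With Coryor, Dalfen, and Raxlio, Lional is earned (B1).
Lional: reached.
Irdgal: reached.
Coryor: reached.
All 3 are reached.

3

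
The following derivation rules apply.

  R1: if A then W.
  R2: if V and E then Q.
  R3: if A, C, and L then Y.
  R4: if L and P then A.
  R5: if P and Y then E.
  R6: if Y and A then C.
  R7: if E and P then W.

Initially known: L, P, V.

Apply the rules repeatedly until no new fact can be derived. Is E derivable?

E would need P and Y (R5), but Y is never established.

No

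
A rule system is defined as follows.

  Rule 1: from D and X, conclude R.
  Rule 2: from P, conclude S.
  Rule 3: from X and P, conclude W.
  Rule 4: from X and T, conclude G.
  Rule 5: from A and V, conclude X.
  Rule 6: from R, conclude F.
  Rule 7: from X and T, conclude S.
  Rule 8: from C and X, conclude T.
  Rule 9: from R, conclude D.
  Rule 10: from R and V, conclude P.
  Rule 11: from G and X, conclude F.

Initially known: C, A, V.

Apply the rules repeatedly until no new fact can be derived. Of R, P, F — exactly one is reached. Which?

F

From A and V, Rule 5 gives X.
From C and X, Rule 8 gives T.
From X and T, Rule 4 gives G.
G and X hold, so F follows (Rule 11).
R would need D and X (Rule 1), but D is never established. P would need R and V (Rule 10), but R is never established.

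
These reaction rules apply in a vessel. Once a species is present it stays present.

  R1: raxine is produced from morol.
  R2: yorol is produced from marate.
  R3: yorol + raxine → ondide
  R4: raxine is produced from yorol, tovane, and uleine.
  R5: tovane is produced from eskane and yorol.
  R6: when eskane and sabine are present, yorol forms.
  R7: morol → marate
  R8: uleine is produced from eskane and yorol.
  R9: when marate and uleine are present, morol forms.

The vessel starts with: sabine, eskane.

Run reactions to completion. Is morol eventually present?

morol would need marate and uleine (R9), but marate never forms.

No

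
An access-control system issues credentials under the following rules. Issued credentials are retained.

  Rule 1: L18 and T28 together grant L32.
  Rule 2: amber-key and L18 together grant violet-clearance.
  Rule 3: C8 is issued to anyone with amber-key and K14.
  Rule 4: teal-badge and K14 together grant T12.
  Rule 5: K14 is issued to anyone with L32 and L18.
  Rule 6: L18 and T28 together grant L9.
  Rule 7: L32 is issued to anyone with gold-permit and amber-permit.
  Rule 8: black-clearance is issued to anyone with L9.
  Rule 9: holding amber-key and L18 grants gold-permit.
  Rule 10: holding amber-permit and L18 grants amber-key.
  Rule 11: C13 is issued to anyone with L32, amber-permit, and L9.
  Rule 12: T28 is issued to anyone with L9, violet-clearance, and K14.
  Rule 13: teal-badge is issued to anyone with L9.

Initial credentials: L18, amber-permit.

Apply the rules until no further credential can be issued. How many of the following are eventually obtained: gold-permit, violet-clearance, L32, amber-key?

4

Holding amber-permit and L18 grants amber-key (Rule 10).
Holding amber-key and L18 grants violet-clearance (Rule 2).
Holding amber-key and L18 grants gold-permit (Rule 9).
Holding gold-permit and amber-permit grants L32 (Rule 7).
gold-permit: reached.
violet-clearance: reached.
L32: reached.
amber-key: reached.
All 4 are reached.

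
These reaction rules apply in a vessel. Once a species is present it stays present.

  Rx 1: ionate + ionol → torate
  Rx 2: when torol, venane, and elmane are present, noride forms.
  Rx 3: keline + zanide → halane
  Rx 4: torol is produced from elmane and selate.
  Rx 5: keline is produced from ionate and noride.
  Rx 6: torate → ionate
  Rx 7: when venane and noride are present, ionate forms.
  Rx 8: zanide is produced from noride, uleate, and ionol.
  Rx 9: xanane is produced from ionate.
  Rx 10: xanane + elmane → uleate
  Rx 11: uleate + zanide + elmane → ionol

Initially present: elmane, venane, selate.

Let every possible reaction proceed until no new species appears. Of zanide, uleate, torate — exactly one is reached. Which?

elmane and selate present → torol forms (Rx 4).
torol, venane, and elmane present → noride forms (Rx 2).
venane and noride present → ionate forms (Rx 7).
ionate present → xanane forms (Rx 9).
xanane and elmane present → uleate forms (Rx 10).
torate would need ionate and ionol (Rx 1), but ionol never forms. zanide would need noride, uleate, and ionol (Rx 8), but ionol never forms.

uleate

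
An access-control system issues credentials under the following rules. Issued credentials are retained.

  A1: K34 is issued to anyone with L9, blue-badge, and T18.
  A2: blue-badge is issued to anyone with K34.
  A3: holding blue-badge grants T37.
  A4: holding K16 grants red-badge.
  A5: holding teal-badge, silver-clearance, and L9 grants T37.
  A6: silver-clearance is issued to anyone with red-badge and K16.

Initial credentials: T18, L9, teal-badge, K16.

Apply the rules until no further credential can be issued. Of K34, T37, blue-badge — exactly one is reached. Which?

T37

Holding K16 grants red-badge (A4).
Holding red-badge and K16 grants silver-clearance (A6).
Holding teal-badge, silver-clearance, and L9 grants T37 (A5).
K34 would need L9, blue-badge, and T18 (A1), but blue-badge is never granted. blue-badge would need K34 (A2), but K34 is never granted.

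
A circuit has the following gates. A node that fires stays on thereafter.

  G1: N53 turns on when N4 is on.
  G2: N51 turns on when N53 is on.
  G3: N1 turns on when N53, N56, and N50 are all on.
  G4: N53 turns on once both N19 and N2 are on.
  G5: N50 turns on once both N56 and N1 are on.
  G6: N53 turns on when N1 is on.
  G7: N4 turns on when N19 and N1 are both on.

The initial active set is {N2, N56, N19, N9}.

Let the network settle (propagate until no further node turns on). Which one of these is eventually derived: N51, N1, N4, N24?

N51

G4: N19 and N2 on → N53 on.
N53 is on, so N51 turns on (G2).
N1 would need N53, N56, and N50 (G3), but N50 never turns on. N4 would need N19 and N1 (G7), but N1 never turns on. No rule produces N24, and it is not given.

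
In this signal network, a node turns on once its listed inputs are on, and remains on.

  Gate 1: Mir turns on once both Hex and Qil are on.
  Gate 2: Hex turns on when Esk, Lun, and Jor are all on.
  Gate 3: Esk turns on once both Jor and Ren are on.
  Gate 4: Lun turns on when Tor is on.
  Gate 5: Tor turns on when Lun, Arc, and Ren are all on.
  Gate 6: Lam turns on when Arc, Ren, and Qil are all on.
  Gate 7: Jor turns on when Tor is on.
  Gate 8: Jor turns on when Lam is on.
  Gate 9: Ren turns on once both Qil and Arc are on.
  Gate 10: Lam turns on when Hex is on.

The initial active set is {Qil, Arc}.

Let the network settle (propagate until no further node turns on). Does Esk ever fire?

Gate 9: Qil and Arc on → Ren on.
Arc, Ren, and Qil are on, so Lam turns on (Gate 6).
Gate 8: Lam on → Jor on.
Gate 3: Jor and Ren on → Esk on.

Yes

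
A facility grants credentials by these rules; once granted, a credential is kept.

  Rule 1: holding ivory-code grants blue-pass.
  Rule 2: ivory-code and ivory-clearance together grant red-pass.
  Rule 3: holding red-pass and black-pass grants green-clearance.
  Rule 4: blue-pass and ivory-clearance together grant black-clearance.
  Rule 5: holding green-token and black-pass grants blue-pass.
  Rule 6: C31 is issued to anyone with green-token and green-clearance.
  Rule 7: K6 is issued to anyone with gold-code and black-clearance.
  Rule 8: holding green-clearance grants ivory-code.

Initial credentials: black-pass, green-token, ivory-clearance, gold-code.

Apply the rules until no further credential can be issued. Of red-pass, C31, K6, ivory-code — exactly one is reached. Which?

Holding green-token and black-pass grants blue-pass (Rule 5).
Holding blue-pass and ivory-clearance grants black-clearance (Rule 4).
Holding gold-code and black-clearance grants K6 (Rule 7).
red-pass would need ivory-code and ivory-clearance (Rule 2), but ivory-code is never granted. C31 would need green-token and green-clearance (Rule 6), but green-clearance is never granted. ivory-code would need green-clearance (Rule 8), but green-clearance is never granted.

K6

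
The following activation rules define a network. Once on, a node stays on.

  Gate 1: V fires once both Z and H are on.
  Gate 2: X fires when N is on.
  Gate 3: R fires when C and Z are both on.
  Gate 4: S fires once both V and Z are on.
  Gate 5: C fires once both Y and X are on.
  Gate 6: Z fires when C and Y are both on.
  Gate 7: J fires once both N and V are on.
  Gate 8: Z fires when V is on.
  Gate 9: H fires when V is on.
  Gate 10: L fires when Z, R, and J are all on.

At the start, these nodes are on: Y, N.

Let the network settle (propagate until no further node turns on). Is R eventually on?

N is on, so X fires (Gate 2).
Gate 5: Y and X on → C on.
C and Y are on, so Z fires (Gate 6).
C and Z are on, so R fires (Gate 3).

Yes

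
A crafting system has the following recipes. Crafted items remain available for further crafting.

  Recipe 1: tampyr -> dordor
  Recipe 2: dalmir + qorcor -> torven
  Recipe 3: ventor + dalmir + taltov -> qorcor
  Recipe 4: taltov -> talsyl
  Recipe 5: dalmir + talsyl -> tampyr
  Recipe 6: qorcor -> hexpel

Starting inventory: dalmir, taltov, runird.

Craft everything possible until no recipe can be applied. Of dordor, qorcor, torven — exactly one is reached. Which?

taltov -> talsyl (Recipe 4).
dalmir + talsyl -> tampyr (Recipe 5).
tampyr -> dordor (Recipe 1).
torven would need dalmir and qorcor (Recipe 2), but qorcor is never obtained. qorcor would need ventor, dalmir, and taltov (Recipe 3), but ventor is never obtained.

dordor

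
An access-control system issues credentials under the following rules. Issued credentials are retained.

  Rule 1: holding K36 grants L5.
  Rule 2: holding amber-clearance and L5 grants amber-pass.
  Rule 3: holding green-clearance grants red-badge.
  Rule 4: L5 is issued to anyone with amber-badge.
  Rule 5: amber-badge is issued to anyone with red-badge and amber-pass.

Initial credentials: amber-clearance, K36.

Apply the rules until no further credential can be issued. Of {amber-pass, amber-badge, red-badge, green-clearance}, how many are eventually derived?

1

Holding K36 grants L5 (Rule 1).
Holding amber-clearance and L5 grants amber-pass (Rule 2).
amber-pass: reached.
amber-badge would need red-badge and amber-pass (Rule 5), but red-badge is never granted.
red-badge would need green-clearance (Rule 3), but green-clearance is never granted.
No rule produces green-clearance, and it is not given.
Reached: amber-pass — 1 of the 4.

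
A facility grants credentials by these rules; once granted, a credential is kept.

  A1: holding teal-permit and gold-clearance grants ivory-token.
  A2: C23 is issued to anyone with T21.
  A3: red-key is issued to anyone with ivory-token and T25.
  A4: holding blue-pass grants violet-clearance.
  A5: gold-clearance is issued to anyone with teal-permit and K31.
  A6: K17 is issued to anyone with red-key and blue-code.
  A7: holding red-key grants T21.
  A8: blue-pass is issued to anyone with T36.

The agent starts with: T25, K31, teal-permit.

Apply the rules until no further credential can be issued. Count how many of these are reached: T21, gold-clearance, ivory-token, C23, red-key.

Holding teal-permit and K31 grants gold-clearance (A5).
Holding teal-permit and gold-clearance grants ivory-token (A1).
Holding ivory-token and T25 grants red-key (A3).
Holding red-key grants T21 (A7).
Holding T21 grants C23 (A2).
T21: reached.
gold-clearance: reached.
ivory-token: reached.
C23: reached.
red-key: reached.
All 5 are reached.

5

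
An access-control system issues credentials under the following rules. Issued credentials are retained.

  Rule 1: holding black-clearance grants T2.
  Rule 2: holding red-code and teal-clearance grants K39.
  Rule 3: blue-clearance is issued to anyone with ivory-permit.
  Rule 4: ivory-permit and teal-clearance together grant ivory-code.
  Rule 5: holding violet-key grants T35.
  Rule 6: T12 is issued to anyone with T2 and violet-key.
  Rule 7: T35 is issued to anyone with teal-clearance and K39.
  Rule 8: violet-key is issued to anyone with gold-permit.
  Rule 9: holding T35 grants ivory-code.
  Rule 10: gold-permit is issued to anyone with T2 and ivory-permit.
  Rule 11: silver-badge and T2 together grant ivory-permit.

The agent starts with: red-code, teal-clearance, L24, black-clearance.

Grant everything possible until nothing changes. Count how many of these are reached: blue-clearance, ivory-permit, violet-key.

0

blue-clearance would need ivory-permit (Rule 3), but ivory-permit is never granted.
ivory-permit would need silver-badge and T2 (Rule 11), but silver-badge is never granted.
violet-key would need gold-permit (Rule 8), but gold-permit is never granted.
None of the 3 are reached.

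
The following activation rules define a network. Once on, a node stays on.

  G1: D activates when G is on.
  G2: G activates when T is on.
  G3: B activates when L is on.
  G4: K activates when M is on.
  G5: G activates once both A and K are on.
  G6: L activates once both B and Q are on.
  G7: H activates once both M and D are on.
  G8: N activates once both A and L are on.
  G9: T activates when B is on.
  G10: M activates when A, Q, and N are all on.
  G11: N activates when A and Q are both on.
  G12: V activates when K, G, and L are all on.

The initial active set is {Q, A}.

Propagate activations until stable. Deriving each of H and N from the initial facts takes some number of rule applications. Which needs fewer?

N

N: G11: A and Q on → N on. [1 rule application]
H: G11: A and Q on → N on. G10: A, Q, and N on → M on. M is on, so K activates (G4). G5: A and K on → G on. G is on, so D activates (G1). G7: M and D on → H on. [6 rule applications]
N needs fewer.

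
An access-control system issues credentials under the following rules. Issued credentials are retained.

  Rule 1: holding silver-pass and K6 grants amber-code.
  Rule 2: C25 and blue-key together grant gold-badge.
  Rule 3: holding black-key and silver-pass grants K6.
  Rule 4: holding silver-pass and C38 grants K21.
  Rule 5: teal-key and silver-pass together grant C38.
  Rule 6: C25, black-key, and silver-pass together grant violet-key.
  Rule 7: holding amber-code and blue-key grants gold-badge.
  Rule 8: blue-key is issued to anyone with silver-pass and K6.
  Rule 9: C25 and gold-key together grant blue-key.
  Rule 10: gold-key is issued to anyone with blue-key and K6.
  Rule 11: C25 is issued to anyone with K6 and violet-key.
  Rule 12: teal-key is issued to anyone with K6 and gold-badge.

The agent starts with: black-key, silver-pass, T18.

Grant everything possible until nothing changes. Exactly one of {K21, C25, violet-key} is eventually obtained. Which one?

K21

Holding black-key and silver-pass grants K6 (Rule 3).
Holding silver-pass and K6 grants blue-key (Rule 8).
Holding silver-pass and K6 grants amber-code (Rule 1).
Holding amber-code and blue-key grants gold-badge (Rule 7).
Holding K6 and gold-badge grants teal-key (Rule 12).
Holding teal-key and silver-pass grants C38 (Rule 5).
Holding silver-pass and C38 grants K21 (Rule 4).
violet-key would need C25, black-key, and silver-pass (Rule 6), but C25 is never granted. C25 would need K6 and violet-key (Rule 11), but violet-key is never granted.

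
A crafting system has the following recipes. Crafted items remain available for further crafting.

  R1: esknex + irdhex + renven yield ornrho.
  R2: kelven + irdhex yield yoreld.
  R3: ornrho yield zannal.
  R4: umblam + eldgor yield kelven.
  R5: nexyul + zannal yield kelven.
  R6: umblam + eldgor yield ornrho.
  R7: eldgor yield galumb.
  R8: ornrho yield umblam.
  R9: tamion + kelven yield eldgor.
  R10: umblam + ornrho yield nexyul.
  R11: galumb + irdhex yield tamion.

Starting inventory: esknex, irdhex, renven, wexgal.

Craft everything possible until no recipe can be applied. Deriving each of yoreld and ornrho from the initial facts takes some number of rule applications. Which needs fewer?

ornrho

ornrho: Using R1, esknex, irdhex, and renven make ornrho. [1 rule application]
yoreld: esknex + irdhex + renven → ornrho (R1). ornrho → zannal (R3). ornrho → umblam (R8). umblam + ornrho → nexyul (R10). nexyul + zannal → kelven (R5). Using R2, kelven and irdhex make yoreld. [6 rule applications]
ornrho needs fewer.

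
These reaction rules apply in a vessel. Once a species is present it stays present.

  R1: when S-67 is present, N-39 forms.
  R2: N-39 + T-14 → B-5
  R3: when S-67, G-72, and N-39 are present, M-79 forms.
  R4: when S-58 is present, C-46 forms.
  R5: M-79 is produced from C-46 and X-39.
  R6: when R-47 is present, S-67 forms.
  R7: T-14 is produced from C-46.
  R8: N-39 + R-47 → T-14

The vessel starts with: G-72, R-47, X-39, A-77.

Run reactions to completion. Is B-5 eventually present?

R-47 present → S-67 forms (R6).
S-67 present → N-39 forms (R1).
N-39 and R-47 present → T-14 forms (R8).
N-39 and T-14 present → B-5 forms (R2).

Yes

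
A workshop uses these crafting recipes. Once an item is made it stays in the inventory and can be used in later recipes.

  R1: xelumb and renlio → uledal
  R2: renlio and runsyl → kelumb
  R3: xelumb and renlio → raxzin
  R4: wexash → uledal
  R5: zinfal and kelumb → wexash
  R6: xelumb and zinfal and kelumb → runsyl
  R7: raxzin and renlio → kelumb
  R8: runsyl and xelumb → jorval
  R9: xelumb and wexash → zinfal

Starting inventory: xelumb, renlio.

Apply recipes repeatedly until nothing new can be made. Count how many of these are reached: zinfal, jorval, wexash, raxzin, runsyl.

Using R3, xelumb and renlio make raxzin.
zinfal would need xelumb and wexash (R9), but wexash is never obtained.
jorval would need runsyl and xelumb (R8), but runsyl is never obtained.
wexash would need zinfal and kelumb (R5), but zinfal is never obtained.
raxzin: reached.
runsyl would need xelumb, zinfal, and kelumb (R6), but zinfal is never obtained.
Reached: raxzin — 1 of the 5.

1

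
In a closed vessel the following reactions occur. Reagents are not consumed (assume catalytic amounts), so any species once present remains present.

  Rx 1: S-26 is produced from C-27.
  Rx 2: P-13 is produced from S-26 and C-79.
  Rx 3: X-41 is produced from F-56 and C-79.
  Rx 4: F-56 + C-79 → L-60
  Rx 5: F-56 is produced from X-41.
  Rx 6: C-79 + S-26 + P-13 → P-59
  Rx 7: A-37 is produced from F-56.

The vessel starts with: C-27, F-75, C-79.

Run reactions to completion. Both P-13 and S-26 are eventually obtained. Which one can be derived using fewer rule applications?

S-26: C-27 present → S-26 forms (Rx 1). [1 rule application]
P-13: C-27 present → S-26 forms (Rx 1). S-26 and C-79 present → P-13 forms (Rx 2). [2 rule applications]
S-26 needs fewer.

S-26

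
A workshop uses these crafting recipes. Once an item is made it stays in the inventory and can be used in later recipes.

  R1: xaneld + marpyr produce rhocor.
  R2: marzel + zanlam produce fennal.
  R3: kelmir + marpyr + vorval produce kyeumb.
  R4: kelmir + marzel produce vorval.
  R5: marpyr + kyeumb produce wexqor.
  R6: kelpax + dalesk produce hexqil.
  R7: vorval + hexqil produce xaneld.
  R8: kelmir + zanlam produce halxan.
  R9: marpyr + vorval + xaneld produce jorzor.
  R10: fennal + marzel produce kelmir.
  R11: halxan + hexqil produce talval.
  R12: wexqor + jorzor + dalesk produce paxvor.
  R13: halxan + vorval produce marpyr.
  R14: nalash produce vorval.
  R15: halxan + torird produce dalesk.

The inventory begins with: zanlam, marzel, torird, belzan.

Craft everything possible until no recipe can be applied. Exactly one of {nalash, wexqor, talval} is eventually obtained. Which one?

Using R2, marzel and zanlam make fennal.
fennal + marzel → kelmir (R10).
kelmir + zanlam → halxan (R8).
Using R4, kelmir and marzel make vorval.
halxan + vorval → marpyr (R13).
kelmir + marpyr + vorval → kyeumb (R3).
marpyr + kyeumb → wexqor (R5).
No rule produces nalash, and it is not given. talval would need halxan and hexqil (R11), but hexqil is never obtained.

wexqor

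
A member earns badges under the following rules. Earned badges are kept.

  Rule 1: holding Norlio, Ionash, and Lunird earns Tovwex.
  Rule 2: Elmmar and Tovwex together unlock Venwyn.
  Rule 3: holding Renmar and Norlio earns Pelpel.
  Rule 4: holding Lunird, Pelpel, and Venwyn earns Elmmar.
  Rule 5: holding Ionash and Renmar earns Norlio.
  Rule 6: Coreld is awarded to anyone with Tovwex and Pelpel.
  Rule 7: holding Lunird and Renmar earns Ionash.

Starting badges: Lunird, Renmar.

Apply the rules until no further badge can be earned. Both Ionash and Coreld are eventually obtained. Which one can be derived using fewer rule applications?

Ionash: With Lunird and Renmar, Ionash is earned (Rule 7). [1 rule application]
Coreld: With Lunird and Renmar, Ionash is earned (Rule 7). With Ionash and Renmar, Norlio is earned (Rule 5). With Norlio, Ionash, and Lunird, Tovwex is earned (Rule 1). With Renmar and Norlio, Pelpel is earned (Rule 3). With Tovwex and Pelpel, Coreld is earned (Rule 6). [5 rule applications]
Ionash needs fewer.

Ionash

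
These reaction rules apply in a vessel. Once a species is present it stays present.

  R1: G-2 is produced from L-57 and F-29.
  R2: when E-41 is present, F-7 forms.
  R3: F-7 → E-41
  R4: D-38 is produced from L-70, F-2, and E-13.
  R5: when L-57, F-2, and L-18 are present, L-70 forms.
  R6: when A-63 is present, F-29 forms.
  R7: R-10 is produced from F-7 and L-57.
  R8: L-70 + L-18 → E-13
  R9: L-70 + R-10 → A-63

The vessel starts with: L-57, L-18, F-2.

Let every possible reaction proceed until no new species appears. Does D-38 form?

Yes

L-57, F-2, and L-18 present → L-70 forms (R5).
L-70 and L-18 present → E-13 forms (R8).
L-70, F-2, and E-13 present → D-38 forms (R4).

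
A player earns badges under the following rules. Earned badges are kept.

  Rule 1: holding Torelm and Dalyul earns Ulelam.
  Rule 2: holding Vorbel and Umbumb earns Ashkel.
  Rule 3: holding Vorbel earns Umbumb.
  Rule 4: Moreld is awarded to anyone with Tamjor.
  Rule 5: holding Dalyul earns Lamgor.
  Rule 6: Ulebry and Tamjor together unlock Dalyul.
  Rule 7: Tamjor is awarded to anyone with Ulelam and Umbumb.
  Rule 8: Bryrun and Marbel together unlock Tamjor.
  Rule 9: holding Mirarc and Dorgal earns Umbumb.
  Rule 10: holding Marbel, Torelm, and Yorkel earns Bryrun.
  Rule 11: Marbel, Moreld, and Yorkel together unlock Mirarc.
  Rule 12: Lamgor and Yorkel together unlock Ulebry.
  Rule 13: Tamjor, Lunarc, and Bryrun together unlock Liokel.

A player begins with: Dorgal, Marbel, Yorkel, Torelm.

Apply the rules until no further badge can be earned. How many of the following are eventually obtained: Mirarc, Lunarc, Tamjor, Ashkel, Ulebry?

With Marbel, Torelm, and Yorkel, Bryrun is earned (Rule 10).
With Bryrun and Marbel, Tamjor is earned (Rule 8).
With Tamjor, Moreld is earned (Rule 4).
With Marbel, Moreld, and Yorkel, Mirarc is earned (Rule 11).
Mirarc: reached.
No rule produces Lunarc, and it is not given.
Tamjor: reached.
Ashkel would need Vorbel and Umbumb (Rule 2), but Vorbel is never earned.
Ulebry would need Lamgor and Yorkel (Rule 12), but Lamgor is never earned.
Reached: Mirarc and Tamjor — 2 of the 5.

2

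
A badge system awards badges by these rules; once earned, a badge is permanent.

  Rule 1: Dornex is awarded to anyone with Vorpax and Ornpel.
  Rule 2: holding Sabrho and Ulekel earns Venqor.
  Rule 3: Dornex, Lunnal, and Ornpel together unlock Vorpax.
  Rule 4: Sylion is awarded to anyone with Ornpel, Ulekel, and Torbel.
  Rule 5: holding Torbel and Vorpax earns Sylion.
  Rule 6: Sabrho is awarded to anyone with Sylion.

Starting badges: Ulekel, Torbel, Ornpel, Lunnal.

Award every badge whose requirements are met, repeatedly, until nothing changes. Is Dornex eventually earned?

No

Dornex would need Vorpax and Ornpel (Rule 1), but Vorpax is never earned.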